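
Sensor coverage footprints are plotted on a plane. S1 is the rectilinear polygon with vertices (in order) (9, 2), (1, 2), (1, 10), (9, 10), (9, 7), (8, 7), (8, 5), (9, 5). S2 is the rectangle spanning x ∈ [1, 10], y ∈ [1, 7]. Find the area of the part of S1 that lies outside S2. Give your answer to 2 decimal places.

24.00

|S1| = 62, |S1∩S2| = 38.
|S1 ∖ S2| = |S1| − |S1∩S2| = 62 − 38 = 24.00.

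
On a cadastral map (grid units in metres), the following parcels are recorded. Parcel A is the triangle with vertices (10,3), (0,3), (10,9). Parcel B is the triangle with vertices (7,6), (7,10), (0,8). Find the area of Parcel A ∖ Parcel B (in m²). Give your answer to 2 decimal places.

29.19

|Parcel A| = 30, |Parcel A∩Parcel B| = 0.8129.
|Parcel A ∖ Parcel B| = |Parcel A| − |Parcel A∩Parcel B| = 30 − 0.8129 = 29.19.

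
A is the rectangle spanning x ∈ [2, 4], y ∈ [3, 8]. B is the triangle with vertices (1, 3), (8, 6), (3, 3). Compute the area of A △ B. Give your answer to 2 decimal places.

|A| = 10, |B| = 3, |A∩B| = 1.4143.
|A △ B| = |A| + |B| − 2·|A∩B| = 10 + 3 − 2.8286 = 10.17.

10.17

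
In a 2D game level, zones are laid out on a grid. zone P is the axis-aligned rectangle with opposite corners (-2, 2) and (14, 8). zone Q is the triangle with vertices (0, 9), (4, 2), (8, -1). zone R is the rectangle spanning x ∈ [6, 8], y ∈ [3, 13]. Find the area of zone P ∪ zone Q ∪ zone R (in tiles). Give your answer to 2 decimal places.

By inclusion–exclusion:
Individual areas: |zone P| = 96, |zone Q| = 8, |zone R| = 20.
|zone P∩zone Q| = 5.4857.
|zone P∩zone R|: x∈[6,8], y∈[3,8] → 2·5 = 10.
|zone Q∩zone R| = 0.
|zone P∩zone Q∩zone R| = 0.
|zone P ∪ zone Q ∪ zone R| = 124 − 15.4857 + 0 = 108.51.

108.51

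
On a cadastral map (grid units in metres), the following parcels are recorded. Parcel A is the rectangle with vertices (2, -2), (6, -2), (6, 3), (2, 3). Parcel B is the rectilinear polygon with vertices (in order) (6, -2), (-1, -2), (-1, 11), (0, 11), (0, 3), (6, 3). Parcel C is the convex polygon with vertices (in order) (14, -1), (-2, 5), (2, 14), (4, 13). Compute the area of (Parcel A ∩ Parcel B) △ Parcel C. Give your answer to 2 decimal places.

110.33

|Parcel A ∩ Parcel B| = 20.
|(Parcel A ∩ Parcel B) ∩ Parcel C| = 1.3333.
|(Parcel A ∩ Parcel B) △ Parcel C| = 20 + 93 − 2.6667 = 110.33.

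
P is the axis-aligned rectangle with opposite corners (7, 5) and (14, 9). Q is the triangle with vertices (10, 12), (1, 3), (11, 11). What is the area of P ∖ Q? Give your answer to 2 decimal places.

|P| = 28, |P∩Q| = 0.9.
|P ∖ Q| = |P| − |P∩Q| = 28 − 0.9 = 27.10.

27.10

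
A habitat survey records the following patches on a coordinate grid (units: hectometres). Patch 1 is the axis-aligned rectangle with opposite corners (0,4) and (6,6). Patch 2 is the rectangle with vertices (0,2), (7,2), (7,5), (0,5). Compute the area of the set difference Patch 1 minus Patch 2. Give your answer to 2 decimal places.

|Patch 1∩Patch 2|: x∈[0,6], y∈[4,5] → 6·1 = 6.
|Patch 1| = 12.
|Patch 1 ∖ Patch 2| = |Patch 1| − |Patch 1∩Patch 2| = 12 − 6 = 6.00.

6.00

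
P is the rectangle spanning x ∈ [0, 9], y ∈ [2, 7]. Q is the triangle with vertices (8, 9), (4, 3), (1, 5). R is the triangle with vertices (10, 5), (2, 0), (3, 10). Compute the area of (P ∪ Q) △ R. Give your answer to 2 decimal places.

|P ∪ Q| = 47.1667.
|(P ∪ Q) ∩ R| = 28.1687.
|(P ∪ Q) △ R| = 47.1667 + 37.5 − 56.3374 = 28.33.

28.33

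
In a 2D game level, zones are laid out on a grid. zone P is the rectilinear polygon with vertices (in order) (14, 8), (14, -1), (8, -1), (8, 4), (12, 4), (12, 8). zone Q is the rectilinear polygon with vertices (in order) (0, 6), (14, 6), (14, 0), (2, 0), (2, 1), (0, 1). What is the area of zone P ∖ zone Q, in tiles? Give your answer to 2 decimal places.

10.00

|zone P| = 38, |zone P∩zone Q| = 28.
|zone P ∖ zone Q| = |zone P| − |zone P∩zone Q| = 38 − 28 = 10.00.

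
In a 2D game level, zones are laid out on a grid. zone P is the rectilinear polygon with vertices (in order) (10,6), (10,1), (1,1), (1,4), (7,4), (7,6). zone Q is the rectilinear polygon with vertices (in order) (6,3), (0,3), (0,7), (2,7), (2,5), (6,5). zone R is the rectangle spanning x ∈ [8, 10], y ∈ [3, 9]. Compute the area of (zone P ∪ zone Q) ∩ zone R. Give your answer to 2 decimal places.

6.00

The region (zone P ∪ zone Q) ∩ zone R is the polygon with vertices (10,6), (10,3), (8,3), (8,6).
By the shoelace formula its area is 6.00.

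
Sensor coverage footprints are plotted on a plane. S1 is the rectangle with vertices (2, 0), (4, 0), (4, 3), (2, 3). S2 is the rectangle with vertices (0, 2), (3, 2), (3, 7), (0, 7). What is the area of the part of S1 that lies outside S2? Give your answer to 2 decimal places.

5.00

|S1∩S2|: x∈[2,3], y∈[2,3] → 1·1 = 1.
|S1| = 6.
|S1 ∖ S2| = |S1| − |S1∩S2| = 6 − 1 = 5.00.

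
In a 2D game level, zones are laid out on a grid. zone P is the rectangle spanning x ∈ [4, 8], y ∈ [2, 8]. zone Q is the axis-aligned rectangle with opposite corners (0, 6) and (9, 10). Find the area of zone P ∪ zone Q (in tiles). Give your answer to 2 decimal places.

By inclusion–exclusion:
Individual areas: |zone P| = 24, |zone Q| = 36.
|zone P∩zone Q|: x∈[4,8], y∈[6,8] → 4·2 = 8.
|zone P ∪ zone Q| = 60 − 8 = 52.00.

52.00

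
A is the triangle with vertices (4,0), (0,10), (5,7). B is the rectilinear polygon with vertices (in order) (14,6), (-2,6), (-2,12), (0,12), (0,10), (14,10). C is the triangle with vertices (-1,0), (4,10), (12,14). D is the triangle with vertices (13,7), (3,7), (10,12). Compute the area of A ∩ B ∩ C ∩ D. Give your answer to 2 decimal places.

The intersection is the polygon with vertices (5,7), (3,7), (3.913,7.652).
By the shoelace formula its area is 0.65.

0.65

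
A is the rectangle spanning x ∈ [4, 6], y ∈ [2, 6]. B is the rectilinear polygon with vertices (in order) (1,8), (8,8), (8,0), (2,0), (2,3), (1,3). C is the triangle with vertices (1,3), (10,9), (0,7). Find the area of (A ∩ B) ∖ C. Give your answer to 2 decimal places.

|A ∩ B| = 8.
|(A ∩ B) ∩ C| = 0.75.
|(A ∩ B) ∖ C| = 8 − 0.75 = 7.25.

7.25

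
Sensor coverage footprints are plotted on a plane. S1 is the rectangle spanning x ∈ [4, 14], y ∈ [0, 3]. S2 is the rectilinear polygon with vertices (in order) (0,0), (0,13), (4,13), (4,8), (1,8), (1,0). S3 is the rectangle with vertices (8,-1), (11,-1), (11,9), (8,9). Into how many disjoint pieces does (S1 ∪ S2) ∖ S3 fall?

3

(S1 ∪ S2) ∖ S3 splits into 3 disjoint pieces (area 12, area 9, area 28).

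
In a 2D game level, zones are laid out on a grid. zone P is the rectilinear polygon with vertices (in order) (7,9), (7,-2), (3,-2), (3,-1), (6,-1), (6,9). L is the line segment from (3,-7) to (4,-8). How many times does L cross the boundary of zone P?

The segment lies entirely outside zone P and never meets its boundary.

0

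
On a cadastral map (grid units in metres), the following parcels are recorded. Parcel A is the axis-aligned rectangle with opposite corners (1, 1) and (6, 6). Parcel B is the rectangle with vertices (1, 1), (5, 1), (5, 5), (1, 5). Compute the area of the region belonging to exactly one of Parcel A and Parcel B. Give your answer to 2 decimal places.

9.00

|Parcel A∩Parcel B|: x∈[1,5], y∈[1,5] → 4·4 = 16.
|Parcel A △ Parcel B| = |Parcel A| + |Parcel B| − 2·|Parcel A∩Parcel B| = 25 + 16 − 32 = 9.00.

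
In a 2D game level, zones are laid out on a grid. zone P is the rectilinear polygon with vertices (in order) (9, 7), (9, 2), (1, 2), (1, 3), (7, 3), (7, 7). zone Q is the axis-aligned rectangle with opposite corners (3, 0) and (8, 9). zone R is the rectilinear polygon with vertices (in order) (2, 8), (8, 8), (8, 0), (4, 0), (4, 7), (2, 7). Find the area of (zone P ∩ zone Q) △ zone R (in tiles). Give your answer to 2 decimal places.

|zone P ∩ zone Q| = 9.
|(zone P ∩ zone Q) ∩ zone R| = 8.
|(zone P ∩ zone Q) △ zone R| = 9 + 34 − 16 = 27.00.

27.00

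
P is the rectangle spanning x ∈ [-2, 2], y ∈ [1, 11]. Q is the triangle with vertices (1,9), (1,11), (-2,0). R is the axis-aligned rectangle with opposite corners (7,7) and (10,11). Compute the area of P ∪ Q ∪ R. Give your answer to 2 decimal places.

52.03

By inclusion–exclusion:
Individual areas: |P| = 40, |Q| = 3, |R| = 12.
|P∩Q| = 2.9697.
|P∩R| = 0 (no overlap).
|Q∩R| = 0.
|P∩Q∩R| = 0.
|P ∪ Q ∪ R| = 55 − 2.9697 + 0 = 52.03.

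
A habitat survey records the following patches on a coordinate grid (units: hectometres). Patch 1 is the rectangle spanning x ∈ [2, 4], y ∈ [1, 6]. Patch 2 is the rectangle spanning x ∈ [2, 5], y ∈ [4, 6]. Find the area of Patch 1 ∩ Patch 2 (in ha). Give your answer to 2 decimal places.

4.00

|Patch 1∩Patch 2|: x∈[2,4], y∈[4,6] → 2·2 = 4.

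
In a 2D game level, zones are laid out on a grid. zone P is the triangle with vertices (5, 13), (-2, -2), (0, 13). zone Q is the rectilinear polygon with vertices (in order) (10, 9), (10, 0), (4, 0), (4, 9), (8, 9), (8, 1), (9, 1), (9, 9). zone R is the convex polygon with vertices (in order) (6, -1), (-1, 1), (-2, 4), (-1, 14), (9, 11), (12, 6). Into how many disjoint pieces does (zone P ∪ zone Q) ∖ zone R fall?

(zone P ∪ zone Q) ∖ zone R splits into 3 disjoint pieces (area 1.8655, area 0.9357, area 4.8452).

3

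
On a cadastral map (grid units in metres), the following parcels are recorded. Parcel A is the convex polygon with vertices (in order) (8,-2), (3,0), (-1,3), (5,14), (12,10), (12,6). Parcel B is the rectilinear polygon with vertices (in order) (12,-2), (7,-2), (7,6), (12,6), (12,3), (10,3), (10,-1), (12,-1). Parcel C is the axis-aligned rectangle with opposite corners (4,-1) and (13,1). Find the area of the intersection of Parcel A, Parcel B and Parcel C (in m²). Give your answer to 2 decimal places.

The intersection is the polygon with vertices (7,1), (9.5,1), (8.5,-1), (7,-1).
By the shoelace formula its area is 4.00.

4.00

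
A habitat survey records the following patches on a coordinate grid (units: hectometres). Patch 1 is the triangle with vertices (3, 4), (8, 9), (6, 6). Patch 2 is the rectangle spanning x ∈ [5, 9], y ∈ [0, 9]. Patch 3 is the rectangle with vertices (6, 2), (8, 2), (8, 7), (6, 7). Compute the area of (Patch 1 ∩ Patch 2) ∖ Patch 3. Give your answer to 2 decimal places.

|Patch 1 ∩ Patch 2| = 1.8333.
|(Patch 1 ∩ Patch 2) ∩ Patch 3| = 0.3333.
|(Patch 1 ∩ Patch 2) ∖ Patch 3| = 1.8333 − 0.3333 = 1.50.

1.50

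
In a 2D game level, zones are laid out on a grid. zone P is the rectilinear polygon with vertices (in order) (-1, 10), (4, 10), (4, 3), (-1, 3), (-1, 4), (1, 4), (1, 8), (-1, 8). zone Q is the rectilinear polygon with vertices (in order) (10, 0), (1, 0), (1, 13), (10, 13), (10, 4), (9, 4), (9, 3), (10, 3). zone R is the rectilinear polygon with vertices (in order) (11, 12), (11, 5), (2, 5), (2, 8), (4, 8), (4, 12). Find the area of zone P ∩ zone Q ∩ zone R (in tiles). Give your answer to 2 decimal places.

6.00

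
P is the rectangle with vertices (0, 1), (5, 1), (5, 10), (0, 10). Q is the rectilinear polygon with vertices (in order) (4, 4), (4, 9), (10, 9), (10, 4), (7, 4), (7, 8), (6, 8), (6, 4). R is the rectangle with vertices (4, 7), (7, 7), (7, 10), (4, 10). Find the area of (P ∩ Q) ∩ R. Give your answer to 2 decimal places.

The region (P ∩ Q) ∩ R is the polygon with vertices (4,9), (5,9), (5,7), (4,7).
By the shoelace formula its area is 2.00.

2.00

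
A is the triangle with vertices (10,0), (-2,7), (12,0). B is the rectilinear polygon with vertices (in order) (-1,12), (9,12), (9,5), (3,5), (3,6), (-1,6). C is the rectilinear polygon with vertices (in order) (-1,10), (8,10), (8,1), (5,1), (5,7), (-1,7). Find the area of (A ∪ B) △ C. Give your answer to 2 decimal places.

47.65

|A ∪ B| = 72.8988.
|(A ∪ B) ∩ C| = 35.125.
|(A ∪ B) △ C| = 72.8988 + 45 − 70.25 = 47.65.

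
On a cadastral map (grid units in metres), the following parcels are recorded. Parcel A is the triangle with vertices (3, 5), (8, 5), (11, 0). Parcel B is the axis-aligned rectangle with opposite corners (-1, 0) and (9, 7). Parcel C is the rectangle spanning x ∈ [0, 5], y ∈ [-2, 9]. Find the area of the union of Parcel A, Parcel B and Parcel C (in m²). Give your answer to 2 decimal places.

By inclusion–exclusion:
Individual areas: |Parcel A| = 12.5, |Parcel B| = 70, |Parcel C| = 55.
|Parcel A∩Parcel B| = 10.4167.
|Parcel A∩Parcel C| = 1.25.
|Parcel B∩Parcel C|: x∈[0,5], y∈[0,7] → 5·7 = 35.
|Parcel A∩Parcel B∩Parcel C| = 1.25.
|Parcel A ∪ Parcel B ∪ Parcel C| = 137.5 − 46.6667 + 1.25 = 92.08.

92.08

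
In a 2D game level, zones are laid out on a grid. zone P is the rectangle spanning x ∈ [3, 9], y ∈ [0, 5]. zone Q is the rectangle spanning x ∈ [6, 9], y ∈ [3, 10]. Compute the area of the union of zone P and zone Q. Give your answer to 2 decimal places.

45.00

By inclusion–exclusion:
Individual areas: |zone P| = 30, |zone Q| = 21.
|zone P∩zone Q|: x∈[6,9], y∈[3,5] → 3·2 = 6.
|zone P ∪ zone Q| = 51 − 6 = 45.00.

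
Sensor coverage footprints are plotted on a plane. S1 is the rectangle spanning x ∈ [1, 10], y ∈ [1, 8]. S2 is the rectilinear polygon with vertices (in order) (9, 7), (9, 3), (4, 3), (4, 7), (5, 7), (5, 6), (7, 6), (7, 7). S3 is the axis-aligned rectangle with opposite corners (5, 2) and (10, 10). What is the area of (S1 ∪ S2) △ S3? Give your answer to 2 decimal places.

43.00

|S1 ∪ S2| = 63.
|(S1 ∪ S2) ∩ S3| = 30.
|(S1 ∪ S2) △ S3| = 63 + 40 − 60 = 43.00.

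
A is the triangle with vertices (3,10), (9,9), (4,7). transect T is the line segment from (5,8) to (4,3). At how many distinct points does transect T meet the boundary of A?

1

The segment meets the boundary at (4.87,7.348).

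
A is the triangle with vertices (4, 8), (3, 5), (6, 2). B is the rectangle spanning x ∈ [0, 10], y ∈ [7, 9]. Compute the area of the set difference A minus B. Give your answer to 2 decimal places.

5.67

|A| = 6, |A∩B| = 0.3333.
|A ∖ B| = |A| − |A∩B| = 6 − 0.3333 = 5.67.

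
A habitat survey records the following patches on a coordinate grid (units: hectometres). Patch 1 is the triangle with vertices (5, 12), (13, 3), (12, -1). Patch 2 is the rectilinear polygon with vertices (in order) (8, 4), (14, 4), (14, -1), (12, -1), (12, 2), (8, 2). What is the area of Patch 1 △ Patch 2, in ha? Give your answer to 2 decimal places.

|Patch 1| = 20.5, |Patch 2| = 18, |Patch 1∩Patch 2| = 6.8632.
|Patch 1 △ Patch 2| = |Patch 1| + |Patch 2| − 2·|Patch 1∩Patch 2| = 20.5 + 18 − 13.7265 = 24.77.

24.77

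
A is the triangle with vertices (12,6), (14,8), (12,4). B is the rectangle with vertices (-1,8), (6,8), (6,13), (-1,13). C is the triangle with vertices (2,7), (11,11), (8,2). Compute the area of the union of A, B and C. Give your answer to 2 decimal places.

By inclusion–exclusion:
Individual areas: |A| = 2, |B| = 35, |C| = 34.5.
|A∩B| = 0.
|A∩C| = 0.
|B∩C| = 0.6806.
|A∩B∩C| = 0.
|A ∪ B ∪ C| = 71.5 − 0.6806 + 0 = 70.82.

70.82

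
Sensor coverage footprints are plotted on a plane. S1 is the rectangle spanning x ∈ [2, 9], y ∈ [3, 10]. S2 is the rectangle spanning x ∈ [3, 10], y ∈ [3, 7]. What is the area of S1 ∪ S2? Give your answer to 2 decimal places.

53.00

By inclusion–exclusion:
Individual areas: |S1| = 49, |S2| = 28.
|S1∩S2|: x∈[3,9], y∈[3,7] → 6·4 = 24.
|S1 ∪ S2| = 77 − 24 = 53.00.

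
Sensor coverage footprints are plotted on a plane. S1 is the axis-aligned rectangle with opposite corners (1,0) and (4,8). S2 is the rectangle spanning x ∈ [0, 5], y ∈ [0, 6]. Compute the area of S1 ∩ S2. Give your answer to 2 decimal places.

18.00

|S1∩S2|: x∈[1,4], y∈[0,6] → 3·6 = 18.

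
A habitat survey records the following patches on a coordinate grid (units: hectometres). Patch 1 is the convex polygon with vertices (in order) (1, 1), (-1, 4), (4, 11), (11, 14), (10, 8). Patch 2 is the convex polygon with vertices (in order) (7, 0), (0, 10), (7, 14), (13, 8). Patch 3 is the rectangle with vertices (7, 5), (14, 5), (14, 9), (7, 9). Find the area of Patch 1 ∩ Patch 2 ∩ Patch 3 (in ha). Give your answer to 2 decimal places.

6.58

The intersection is the polygon with vertices (10,8), (7,5.667), (7,9), (10.167,9).
By the shoelace formula its area is 6.58.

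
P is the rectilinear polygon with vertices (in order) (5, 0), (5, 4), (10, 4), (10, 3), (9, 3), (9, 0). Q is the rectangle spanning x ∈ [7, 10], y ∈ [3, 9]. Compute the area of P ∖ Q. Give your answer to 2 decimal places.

|P| = 17, |P∩Q| = 3.
|P ∖ Q| = |P| − |P∩Q| = 17 − 3 = 14.00.

14.00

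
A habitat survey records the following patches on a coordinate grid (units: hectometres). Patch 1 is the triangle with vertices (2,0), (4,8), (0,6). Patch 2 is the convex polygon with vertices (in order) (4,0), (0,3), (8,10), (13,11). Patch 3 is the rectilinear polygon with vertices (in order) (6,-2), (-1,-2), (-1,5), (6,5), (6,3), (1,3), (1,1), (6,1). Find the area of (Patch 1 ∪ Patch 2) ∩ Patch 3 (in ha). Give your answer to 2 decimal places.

12.75

|Patch 1 ∪ Patch 2| = 57.2156.
|(Patch 1 ∪ Patch 2) ∩ Patch 3| = 12.75.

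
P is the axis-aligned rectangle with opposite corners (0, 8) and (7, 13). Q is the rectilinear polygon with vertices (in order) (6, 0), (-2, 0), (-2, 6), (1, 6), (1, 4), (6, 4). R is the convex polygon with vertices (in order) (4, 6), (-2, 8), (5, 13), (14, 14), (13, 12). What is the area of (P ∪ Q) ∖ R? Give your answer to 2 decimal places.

|P ∪ Q| = 73.
|(P ∪ Q) ∩ R| = 26.0714.
|(P ∪ Q) ∖ R| = 73 − 26.0714 = 46.93.

46.93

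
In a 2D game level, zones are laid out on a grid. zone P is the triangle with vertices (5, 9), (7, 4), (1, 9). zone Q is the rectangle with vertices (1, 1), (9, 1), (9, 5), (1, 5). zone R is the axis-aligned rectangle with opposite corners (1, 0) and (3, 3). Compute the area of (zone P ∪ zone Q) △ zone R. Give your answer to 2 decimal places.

|zone P ∪ zone Q| = 41.6.
|(zone P ∪ zone Q) ∩ zone R| = 4.
|(zone P ∪ zone Q) △ zone R| = 41.6 + 6 − 8 = 39.60.

39.60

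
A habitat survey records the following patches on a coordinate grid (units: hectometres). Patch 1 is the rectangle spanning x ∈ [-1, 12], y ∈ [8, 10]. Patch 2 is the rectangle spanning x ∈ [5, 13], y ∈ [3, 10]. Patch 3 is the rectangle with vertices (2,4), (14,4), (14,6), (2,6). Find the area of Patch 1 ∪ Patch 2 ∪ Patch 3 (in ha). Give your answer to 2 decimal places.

76.00

By inclusion–exclusion:
Individual areas: |Patch 1| = 26, |Patch 2| = 56, |Patch 3| = 24.
|Patch 1∩Patch 2|: x∈[5,12], y∈[8,10] → 7·2 = 14.
|Patch 1∩Patch 3| = 0 (no overlap).
|Patch 2∩Patch 3|: x∈[5,13], y∈[4,6] → 8·2 = 16.
|Patch 1∩Patch 2∩Patch 3| = 0.
|Patch 1 ∪ Patch 2 ∪ Patch 3| = 106 − 30 + 0 = 76.00.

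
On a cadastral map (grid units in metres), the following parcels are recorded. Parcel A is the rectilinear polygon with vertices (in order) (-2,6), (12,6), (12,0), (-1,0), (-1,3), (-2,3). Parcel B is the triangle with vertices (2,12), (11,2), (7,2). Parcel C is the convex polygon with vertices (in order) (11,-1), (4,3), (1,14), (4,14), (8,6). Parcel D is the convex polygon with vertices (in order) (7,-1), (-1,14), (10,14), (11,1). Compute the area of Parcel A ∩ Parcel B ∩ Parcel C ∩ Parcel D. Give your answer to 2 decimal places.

11.05

The intersection is the polygon with vertices (9.714,2), (7,2), (5,6), (7.4,6), (8.546,4.727).
By the shoelace formula its area is 11.05.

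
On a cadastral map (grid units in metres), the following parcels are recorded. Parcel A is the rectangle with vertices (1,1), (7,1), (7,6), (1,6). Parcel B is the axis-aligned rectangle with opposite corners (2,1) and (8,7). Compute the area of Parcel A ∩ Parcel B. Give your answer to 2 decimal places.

25.00

|Parcel A∩Parcel B|: x∈[2,7], y∈[1,6] → 5·5 = 25.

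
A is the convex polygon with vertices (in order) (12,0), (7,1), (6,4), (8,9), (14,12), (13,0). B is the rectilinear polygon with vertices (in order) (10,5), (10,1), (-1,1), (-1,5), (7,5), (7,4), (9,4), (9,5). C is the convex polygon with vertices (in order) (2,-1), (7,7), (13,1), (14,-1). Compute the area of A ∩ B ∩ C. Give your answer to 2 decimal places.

11.80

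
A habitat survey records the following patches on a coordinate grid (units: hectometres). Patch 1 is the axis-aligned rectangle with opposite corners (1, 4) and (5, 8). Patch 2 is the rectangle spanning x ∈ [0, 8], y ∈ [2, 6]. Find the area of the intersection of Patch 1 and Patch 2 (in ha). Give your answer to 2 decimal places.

|Patch 1∩Patch 2|: x∈[1,5], y∈[4,6] → 4·2 = 8.

8.00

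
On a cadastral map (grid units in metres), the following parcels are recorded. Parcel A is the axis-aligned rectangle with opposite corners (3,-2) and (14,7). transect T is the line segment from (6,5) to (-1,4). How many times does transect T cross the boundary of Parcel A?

1

The segment meets the boundary at (3,4.571).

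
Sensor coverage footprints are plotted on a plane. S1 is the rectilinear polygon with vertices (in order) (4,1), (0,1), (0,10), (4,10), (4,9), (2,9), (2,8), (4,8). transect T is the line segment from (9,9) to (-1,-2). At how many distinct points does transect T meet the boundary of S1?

The segment meets the boundary at (1.727,1), (4,3.5).

2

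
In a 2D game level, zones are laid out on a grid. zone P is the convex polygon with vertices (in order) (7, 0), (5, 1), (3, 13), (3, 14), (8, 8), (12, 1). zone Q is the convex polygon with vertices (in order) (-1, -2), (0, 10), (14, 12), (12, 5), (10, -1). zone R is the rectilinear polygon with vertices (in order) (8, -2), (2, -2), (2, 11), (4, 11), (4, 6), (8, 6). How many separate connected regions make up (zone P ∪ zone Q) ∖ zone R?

(zone P ∪ zone Q) ∖ zone R splits into 2 disjoint pieces (area 75.1278, area 29.8766).

2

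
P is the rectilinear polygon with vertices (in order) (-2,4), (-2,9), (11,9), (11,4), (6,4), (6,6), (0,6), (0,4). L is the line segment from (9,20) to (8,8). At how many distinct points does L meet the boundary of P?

1

The segment meets the boundary at (8.083,9).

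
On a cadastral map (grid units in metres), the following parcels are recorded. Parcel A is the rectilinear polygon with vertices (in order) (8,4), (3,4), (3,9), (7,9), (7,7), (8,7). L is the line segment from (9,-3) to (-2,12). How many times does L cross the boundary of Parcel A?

2

The segment meets the boundary at (3,5.182), (3.867,4).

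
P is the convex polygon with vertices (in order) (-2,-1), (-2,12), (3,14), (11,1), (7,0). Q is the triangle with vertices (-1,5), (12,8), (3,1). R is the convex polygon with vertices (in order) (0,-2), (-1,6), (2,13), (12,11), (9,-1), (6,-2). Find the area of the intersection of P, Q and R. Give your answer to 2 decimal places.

27.43

The intersection is the polygon with vertices (3,1), (-0.857,4.857), (-0.878,5.028), (7.352,6.928), (8.41,5.208).
By the shoelace formula its area is 27.43.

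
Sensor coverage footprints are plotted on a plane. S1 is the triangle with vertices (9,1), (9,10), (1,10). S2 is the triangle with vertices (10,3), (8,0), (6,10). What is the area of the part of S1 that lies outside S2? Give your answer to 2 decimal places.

26.07

|S1| = 36, |S1∩S2| = 9.9322.
|S1 ∖ S2| = |S1| − |S1∩S2| = 36 − 9.9322 = 26.07.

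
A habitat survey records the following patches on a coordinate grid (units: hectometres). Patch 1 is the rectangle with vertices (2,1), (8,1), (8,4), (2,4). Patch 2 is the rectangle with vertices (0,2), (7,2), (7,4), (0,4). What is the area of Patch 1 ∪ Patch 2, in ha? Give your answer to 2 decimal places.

22.00

By inclusion–exclusion:
Individual areas: |Patch 1| = 18, |Patch 2| = 14.
|Patch 1∩Patch 2|: x∈[2,7], y∈[2,4] → 5·2 = 10.
|Patch 1 ∪ Patch 2| = 32 − 10 = 22.00.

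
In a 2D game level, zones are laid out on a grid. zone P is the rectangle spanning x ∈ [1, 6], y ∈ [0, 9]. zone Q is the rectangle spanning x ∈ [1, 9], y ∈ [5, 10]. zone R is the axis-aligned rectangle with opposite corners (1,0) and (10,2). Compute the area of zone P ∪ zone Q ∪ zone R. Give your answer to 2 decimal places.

By inclusion–exclusion:
Individual areas: |zone P| = 45, |zone Q| = 40, |zone R| = 18.
|zone P∩zone Q|: x∈[1,6], y∈[5,9] → 5·4 = 20.
|zone P∩zone R|: x∈[1,6], y∈[0,2] → 5·2 = 10.
|zone Q∩zone R| = 0 (no overlap).
|zone P∩zone Q∩zone R| = 0.
|zone P ∪ zone Q ∪ zone R| = 103 − 30 + 0 = 73.00.

73.00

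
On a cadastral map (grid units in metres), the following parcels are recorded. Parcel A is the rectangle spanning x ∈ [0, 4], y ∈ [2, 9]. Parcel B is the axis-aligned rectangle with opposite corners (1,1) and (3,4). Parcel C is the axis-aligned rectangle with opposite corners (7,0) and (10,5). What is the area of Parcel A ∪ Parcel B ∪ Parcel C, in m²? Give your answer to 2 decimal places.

45.00

By inclusion–exclusion:
Individual areas: |Parcel A| = 28, |Parcel B| = 6, |Parcel C| = 15.
|Parcel A∩Parcel B|: x∈[1,3], y∈[2,4] → 2·2 = 4.
|Parcel A∩Parcel C| = 0 (no overlap).
|Parcel B∩Parcel C| = 0 (no overlap).
|Parcel A∩Parcel B∩Parcel C| = 0.
|Parcel A ∪ Parcel B ∪ Parcel C| = 49 − 4 + 0 = 45.00.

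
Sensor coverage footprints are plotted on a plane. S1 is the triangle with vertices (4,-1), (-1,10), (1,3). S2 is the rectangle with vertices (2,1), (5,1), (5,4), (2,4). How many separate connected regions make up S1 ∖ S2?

2

S1 ∖ S2 splits into 2 disjoint pieces (area 0.5909, area 4.7667).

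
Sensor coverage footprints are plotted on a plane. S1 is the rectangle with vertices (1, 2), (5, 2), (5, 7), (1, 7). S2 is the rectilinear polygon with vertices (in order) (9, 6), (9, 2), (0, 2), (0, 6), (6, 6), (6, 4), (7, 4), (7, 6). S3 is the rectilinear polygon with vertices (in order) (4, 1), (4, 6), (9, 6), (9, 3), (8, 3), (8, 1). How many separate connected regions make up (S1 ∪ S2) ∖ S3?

(S1 ∪ S2) ∖ S3 splits into 2 disjoint pieces (area 20, area 1).

2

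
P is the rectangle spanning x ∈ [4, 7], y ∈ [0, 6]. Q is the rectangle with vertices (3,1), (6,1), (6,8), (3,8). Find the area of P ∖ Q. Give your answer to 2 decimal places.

8.00

|P∩Q|: x∈[4,6], y∈[1,6] → 2·5 = 10.
|P| = 18.
|P ∖ Q| = |P| − |P∩Q| = 18 − 10 = 8.00.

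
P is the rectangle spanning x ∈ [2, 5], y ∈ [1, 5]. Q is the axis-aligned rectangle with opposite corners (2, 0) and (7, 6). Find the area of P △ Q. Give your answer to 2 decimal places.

|P∩Q|: x∈[2,5], y∈[1,5] → 3·4 = 12.
|P △ Q| = |P| + |Q| − 2·|P∩Q| = 12 + 30 − 24 = 18.00.

18.00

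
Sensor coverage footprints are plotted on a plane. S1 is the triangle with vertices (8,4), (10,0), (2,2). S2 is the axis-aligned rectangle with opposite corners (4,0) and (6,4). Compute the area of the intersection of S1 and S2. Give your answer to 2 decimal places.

3.50

The intersection is the polygon with vertices (4,1.5), (4,2.667), (6,3.333), (6,1).
By the shoelace formula its area is 3.50.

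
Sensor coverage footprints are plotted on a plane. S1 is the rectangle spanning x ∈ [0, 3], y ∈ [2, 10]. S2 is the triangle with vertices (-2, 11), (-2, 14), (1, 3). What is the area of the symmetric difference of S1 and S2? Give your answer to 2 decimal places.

|S1| = 24, |S2| = 4.5, |S1∩S2| = 0.5.
|S1 △ S2| = |S1| + |S2| − 2·|S1∩S2| = 24 + 4.5 − 1 = 27.50.

27.50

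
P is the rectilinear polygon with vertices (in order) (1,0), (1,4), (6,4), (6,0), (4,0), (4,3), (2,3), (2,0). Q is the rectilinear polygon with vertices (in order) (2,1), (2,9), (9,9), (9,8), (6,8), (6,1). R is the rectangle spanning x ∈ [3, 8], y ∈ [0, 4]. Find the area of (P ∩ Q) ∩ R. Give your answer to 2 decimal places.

The region (P ∩ Q) ∩ R is the polygon with vertices (6,1), (4,1), (4,3), (3,3), (3,4), (6,4).
By the shoelace formula its area is 7.00.

7.00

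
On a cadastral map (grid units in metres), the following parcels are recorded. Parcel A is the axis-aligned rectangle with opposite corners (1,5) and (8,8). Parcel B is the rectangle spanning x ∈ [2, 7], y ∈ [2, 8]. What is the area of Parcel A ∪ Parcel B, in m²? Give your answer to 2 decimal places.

36.00

By inclusion–exclusion:
Individual areas: |Parcel A| = 21, |Parcel B| = 30.
|Parcel A∩Parcel B|: x∈[2,7], y∈[5,8] → 5·3 = 15.
|Parcel A ∪ Parcel B| = 51 − 15 = 36.00.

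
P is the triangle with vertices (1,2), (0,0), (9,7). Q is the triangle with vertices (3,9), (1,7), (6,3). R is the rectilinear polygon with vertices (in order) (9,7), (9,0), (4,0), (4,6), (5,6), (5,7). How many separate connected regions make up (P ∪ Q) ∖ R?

2

(P ∪ Q) ∖ R splits into 2 disjoint pieces (area 3.5903, area 6.85).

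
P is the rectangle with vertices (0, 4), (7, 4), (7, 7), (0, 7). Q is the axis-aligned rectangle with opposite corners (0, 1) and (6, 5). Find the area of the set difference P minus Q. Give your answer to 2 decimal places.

|P∩Q|: x∈[0,6], y∈[4,5] → 6·1 = 6.
|P| = 21.
|P ∖ Q| = |P| − |P∩Q| = 21 − 6 = 15.00.

15.00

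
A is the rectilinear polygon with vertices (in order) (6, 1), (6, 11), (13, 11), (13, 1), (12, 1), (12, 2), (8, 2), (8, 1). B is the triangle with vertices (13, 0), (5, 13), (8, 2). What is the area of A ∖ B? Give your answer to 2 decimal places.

46.21

|A| = 66, |A∩B| = 19.7869.
|A ∖ B| = |A| − |A∩B| = 66 − 19.7869 = 46.21.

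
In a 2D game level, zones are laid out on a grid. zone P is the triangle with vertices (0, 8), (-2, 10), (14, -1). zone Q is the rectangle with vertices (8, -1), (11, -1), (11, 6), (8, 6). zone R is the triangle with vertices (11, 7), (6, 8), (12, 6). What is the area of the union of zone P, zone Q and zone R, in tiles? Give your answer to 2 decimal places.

27.40

By inclusion–exclusion:
Individual areas: |zone P| = 5, |zone Q| = 21, |zone R| = 2.
|zone P∩zone Q| = 0.6027.
|zone P∩zone R| = 0.
|zone Q∩zone R| = 0.
|zone P∩zone Q∩zone R| = 0.
|zone P ∪ zone Q ∪ zone R| = 28 − 0.6027 + 0 = 27.40.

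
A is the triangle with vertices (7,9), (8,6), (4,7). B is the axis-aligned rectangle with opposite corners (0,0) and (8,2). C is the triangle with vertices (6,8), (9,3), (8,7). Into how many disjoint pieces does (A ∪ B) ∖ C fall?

2

(A ∪ B) ∖ C splits into 2 disjoint pieces (area 3.9941, area 16).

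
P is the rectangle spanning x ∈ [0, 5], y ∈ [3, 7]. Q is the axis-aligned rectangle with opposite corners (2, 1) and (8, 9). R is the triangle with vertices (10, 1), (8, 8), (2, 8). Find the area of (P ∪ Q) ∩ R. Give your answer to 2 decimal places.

The region (P ∪ Q) ∩ R is the polygon with vertices (8,2.75), (2,8), (8,8).
By the shoelace formula its area is 15.75.

15.75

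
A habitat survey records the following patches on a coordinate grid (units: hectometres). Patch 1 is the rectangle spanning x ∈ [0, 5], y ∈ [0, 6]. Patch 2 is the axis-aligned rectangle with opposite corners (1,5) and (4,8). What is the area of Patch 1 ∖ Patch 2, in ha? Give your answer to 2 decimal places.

|Patch 1∩Patch 2|: x∈[1,4], y∈[5,6] → 3·1 = 3.
|Patch 1| = 30.
|Patch 1 ∖ Patch 2| = |Patch 1| − |Patch 1∩Patch 2| = 30 − 3 = 27.00.

27.00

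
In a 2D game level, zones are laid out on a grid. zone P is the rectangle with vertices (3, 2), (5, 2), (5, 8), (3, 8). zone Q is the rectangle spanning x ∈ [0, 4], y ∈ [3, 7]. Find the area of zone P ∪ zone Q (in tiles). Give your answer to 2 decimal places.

By inclusion–exclusion:
Individual areas: |zone P| = 12, |zone Q| = 16.
|zone P∩zone Q|: x∈[3,4], y∈[3,7] → 1·4 = 4.
|zone P ∪ zone Q| = 28 − 4 = 24.00.

24.00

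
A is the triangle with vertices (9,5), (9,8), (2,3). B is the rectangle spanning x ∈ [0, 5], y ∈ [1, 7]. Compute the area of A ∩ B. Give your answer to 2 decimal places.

The intersection is the polygon with vertices (2,3), (5,5.143), (5,3.857).
By the shoelace formula its area is 1.93.

1.93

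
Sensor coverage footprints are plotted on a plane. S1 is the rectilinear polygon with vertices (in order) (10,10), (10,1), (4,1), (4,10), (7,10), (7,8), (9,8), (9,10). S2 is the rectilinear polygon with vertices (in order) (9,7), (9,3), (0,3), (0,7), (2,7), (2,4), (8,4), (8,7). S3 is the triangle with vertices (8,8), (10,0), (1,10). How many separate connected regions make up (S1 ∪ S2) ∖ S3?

3

(S1 ∪ S2) ∖ S3 splits into 3 disjoint pieces (area 9.875, area 24.45, area 3.8571).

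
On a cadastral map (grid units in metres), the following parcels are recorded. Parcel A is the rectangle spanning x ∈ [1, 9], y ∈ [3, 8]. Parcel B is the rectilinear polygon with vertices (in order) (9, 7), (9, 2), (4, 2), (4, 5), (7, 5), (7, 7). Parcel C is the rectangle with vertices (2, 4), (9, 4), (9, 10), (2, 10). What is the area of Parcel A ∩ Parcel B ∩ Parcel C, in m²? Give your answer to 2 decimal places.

9.00

The intersection is the polygon with vertices (4,5), (7,5), (7,7), (9,7), (9,4), (4,4).
By the shoelace formula its area is 9.00.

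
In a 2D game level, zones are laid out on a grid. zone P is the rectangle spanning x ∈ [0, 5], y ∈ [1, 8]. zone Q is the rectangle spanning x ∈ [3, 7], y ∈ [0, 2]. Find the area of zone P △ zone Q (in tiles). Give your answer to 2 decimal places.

39.00

|zone P∩zone Q|: x∈[3,5], y∈[1,2] → 2·1 = 2.
|zone P △ zone Q| = |zone P| + |zone Q| − 2·|zone P∩zone Q| = 35 + 8 − 4 = 39.00.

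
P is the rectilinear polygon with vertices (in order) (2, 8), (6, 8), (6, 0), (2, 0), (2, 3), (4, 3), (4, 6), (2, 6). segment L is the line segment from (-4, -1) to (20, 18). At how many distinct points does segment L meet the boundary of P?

2

The segment meets the boundary at (6,6.917), (4,5.333).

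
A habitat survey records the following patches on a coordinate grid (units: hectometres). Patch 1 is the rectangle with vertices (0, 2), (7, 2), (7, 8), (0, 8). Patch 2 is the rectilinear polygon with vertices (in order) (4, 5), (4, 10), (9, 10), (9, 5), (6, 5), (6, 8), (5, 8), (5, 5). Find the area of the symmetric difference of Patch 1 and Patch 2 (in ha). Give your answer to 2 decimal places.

|Patch 1| = 42, |Patch 2| = 22, |Patch 1∩Patch 2| = 6.
|Patch 1 △ Patch 2| = |Patch 1| + |Patch 2| − 2·|Patch 1∩Patch 2| = 42 + 22 − 12 = 52.00.

52.00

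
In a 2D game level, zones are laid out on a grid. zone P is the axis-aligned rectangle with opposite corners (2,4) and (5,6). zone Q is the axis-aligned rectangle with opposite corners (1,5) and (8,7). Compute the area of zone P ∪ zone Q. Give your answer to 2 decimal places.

17.00

By inclusion–exclusion:
Individual areas: |zone P| = 6, |zone Q| = 14.
|zone P∩zone Q|: x∈[2,5], y∈[5,6] → 3·1 = 3.
|zone P ∪ zone Q| = 20 − 3 = 17.00.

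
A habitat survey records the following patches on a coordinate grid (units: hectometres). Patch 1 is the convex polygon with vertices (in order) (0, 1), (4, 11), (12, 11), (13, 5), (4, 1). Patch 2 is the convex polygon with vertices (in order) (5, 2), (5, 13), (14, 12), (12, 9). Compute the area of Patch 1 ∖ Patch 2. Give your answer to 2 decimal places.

|Patch 1| = 89, |Patch 1∩Patch 2| = 38.7667.
|Patch 1 ∖ Patch 2| = |Patch 1| − |Patch 1∩Patch 2| = 89 − 38.7667 = 50.23.

50.23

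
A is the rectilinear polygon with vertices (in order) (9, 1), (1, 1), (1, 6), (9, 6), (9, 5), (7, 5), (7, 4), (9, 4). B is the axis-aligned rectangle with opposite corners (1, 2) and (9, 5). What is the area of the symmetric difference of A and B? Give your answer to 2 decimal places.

|A| = 38, |B| = 24, |A∩B| = 22.
|A △ B| = |A| + |B| − 2·|A∩B| = 38 + 24 − 44 = 18.00.

18.00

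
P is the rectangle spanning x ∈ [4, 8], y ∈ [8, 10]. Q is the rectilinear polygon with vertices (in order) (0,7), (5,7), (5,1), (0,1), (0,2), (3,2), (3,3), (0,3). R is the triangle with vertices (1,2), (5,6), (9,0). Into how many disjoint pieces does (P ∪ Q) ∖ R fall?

(P ∪ Q) ∖ R splits into 3 disjoint pieces (area 8, area 15.5, area 3).

3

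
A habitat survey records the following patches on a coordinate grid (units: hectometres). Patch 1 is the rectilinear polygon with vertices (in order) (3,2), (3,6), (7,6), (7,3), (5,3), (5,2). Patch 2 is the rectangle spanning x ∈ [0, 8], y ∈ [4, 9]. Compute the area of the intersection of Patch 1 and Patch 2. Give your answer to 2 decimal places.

8.00

The intersection is the polygon with vertices (3,6), (7,6), (7,4), (3,4).
By the shoelace formula its area is 8.00.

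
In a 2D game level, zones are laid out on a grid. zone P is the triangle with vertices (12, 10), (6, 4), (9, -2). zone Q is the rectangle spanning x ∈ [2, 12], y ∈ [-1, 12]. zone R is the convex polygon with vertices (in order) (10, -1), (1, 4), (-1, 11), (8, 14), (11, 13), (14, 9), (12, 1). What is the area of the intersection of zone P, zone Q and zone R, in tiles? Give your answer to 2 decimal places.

25.90

The intersection is the polygon with vertices (12,10), (9.341,-0.634), (7.923,0.154), (6,4).
By the shoelace formula its area is 25.90.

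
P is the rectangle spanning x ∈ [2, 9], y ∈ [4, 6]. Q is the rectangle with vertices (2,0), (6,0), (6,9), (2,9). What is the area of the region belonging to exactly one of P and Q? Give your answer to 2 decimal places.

34.00

|P∩Q|: x∈[2,6], y∈[4,6] → 4·2 = 8.
|P △ Q| = |P| + |Q| − 2·|P∩Q| = 14 + 36 − 16 = 34.00.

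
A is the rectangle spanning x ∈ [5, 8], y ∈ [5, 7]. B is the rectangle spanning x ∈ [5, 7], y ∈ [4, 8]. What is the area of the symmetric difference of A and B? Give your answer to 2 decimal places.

6.00

|A∩B|: x∈[5,7], y∈[5,7] → 2·2 = 4.
|A △ B| = |A| + |B| − 2·|A∩B| = 6 + 8 − 8 = 6.00.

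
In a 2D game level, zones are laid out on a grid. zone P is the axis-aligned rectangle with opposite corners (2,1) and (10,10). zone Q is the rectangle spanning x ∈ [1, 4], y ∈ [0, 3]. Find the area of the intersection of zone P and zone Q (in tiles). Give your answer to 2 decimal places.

4.00

|zone P∩zone Q|: x∈[2,4], y∈[1,3] → 2·2 = 4.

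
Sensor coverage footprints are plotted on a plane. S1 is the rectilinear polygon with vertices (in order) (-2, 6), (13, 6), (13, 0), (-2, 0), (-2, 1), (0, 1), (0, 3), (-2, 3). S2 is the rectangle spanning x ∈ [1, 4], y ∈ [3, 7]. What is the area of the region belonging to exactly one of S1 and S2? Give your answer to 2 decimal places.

80.00

|S1| = 86, |S2| = 12, |S1∩S2| = 9.
|S1 △ S2| = |S1| + |S2| − 2·|S1∩S2| = 86 + 12 − 18 = 80.00.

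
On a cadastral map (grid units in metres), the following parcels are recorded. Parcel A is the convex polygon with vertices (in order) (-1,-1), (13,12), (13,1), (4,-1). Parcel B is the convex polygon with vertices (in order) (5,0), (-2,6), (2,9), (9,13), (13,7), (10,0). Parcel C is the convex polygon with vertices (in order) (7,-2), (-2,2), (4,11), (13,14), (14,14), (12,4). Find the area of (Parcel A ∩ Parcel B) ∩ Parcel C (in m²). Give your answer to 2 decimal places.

53.85

The region (Parcel A ∩ Parcel B) ∩ Parcel C is the polygon with vertices (12.692,7.462), (12.25,5.25), (11.412,3.294), (8.704,0.045), (8.5,0), (5,0), (2.44,2.194), (10.941,10.088).
By the shoelace formula its area is 53.85.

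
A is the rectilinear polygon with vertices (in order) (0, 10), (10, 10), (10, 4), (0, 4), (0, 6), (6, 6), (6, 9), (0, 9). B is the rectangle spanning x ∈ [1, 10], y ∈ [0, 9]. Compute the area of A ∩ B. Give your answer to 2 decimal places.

30.00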